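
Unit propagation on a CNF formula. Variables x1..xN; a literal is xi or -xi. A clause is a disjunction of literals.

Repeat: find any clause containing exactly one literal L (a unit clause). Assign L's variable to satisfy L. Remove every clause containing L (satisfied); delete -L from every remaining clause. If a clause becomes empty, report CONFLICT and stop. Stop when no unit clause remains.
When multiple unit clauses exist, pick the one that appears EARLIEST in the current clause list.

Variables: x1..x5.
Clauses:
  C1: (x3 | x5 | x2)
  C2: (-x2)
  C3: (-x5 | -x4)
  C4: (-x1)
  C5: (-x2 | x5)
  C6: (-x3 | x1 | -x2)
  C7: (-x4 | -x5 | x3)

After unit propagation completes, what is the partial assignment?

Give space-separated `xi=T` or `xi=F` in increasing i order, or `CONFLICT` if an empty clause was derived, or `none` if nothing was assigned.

Answer: x1=F x2=F

Derivation:
unit clause [-2] forces x2=F; simplify:
  drop 2 from [3, 5, 2] -> [3, 5]
  satisfied 3 clause(s); 4 remain; assigned so far: [2]
unit clause [-1] forces x1=F; simplify:
  satisfied 1 clause(s); 3 remain; assigned so far: [1, 2]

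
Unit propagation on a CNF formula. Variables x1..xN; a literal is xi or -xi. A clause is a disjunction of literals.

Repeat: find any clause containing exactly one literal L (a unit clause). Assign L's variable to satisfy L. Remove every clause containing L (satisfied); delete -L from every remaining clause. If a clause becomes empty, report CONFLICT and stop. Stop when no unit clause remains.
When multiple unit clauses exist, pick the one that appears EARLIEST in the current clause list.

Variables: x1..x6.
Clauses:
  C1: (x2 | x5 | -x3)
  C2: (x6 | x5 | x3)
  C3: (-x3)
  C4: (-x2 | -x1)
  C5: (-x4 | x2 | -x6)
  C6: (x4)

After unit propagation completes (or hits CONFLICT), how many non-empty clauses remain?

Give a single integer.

Answer: 3

Derivation:
unit clause [-3] forces x3=F; simplify:
  drop 3 from [6, 5, 3] -> [6, 5]
  satisfied 2 clause(s); 4 remain; assigned so far: [3]
unit clause [4] forces x4=T; simplify:
  drop -4 from [-4, 2, -6] -> [2, -6]
  satisfied 1 clause(s); 3 remain; assigned so far: [3, 4]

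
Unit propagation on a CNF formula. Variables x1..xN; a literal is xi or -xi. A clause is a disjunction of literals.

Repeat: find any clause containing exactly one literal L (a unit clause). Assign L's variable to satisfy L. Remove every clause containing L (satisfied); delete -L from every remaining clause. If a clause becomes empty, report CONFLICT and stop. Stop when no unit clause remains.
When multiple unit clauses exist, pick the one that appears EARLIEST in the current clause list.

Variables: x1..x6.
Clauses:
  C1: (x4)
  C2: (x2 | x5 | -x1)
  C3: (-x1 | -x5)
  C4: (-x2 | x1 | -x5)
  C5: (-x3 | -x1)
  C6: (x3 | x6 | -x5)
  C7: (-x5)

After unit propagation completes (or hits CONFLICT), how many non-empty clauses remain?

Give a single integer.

unit clause [4] forces x4=T; simplify:
  satisfied 1 clause(s); 6 remain; assigned so far: [4]
unit clause [-5] forces x5=F; simplify:
  drop 5 from [2, 5, -1] -> [2, -1]
  satisfied 4 clause(s); 2 remain; assigned so far: [4, 5]

Answer: 2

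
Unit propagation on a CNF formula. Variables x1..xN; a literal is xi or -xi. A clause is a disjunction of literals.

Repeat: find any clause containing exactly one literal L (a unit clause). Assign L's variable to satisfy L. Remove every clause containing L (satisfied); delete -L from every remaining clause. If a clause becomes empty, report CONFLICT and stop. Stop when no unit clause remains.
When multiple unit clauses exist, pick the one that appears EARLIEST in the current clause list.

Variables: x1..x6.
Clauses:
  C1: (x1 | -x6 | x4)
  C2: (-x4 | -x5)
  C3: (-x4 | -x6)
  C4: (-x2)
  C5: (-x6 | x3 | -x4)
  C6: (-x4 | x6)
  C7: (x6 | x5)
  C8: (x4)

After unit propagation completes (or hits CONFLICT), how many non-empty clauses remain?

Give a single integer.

Answer: 0

Derivation:
unit clause [-2] forces x2=F; simplify:
  satisfied 1 clause(s); 7 remain; assigned so far: [2]
unit clause [4] forces x4=T; simplify:
  drop -4 from [-4, -5] -> [-5]
  drop -4 from [-4, -6] -> [-6]
  drop -4 from [-6, 3, -4] -> [-6, 3]
  drop -4 from [-4, 6] -> [6]
  satisfied 2 clause(s); 5 remain; assigned so far: [2, 4]
unit clause [-5] forces x5=F; simplify:
  drop 5 from [6, 5] -> [6]
  satisfied 1 clause(s); 4 remain; assigned so far: [2, 4, 5]
unit clause [-6] forces x6=F; simplify:
  drop 6 from [6] -> [] (empty!)
  drop 6 from [6] -> [] (empty!)
  satisfied 2 clause(s); 2 remain; assigned so far: [2, 4, 5, 6]
CONFLICT (empty clause)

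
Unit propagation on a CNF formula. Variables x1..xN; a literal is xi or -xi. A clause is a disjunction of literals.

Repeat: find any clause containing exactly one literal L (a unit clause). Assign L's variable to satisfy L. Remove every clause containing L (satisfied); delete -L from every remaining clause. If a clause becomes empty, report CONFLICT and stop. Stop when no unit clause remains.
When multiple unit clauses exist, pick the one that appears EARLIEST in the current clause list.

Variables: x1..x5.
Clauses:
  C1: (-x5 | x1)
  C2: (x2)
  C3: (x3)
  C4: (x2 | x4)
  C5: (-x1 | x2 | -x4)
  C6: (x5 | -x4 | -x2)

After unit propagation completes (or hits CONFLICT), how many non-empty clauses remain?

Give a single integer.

Answer: 2

Derivation:
unit clause [2] forces x2=T; simplify:
  drop -2 from [5, -4, -2] -> [5, -4]
  satisfied 3 clause(s); 3 remain; assigned so far: [2]
unit clause [3] forces x3=T; simplify:
  satisfied 1 clause(s); 2 remain; assigned so far: [2, 3]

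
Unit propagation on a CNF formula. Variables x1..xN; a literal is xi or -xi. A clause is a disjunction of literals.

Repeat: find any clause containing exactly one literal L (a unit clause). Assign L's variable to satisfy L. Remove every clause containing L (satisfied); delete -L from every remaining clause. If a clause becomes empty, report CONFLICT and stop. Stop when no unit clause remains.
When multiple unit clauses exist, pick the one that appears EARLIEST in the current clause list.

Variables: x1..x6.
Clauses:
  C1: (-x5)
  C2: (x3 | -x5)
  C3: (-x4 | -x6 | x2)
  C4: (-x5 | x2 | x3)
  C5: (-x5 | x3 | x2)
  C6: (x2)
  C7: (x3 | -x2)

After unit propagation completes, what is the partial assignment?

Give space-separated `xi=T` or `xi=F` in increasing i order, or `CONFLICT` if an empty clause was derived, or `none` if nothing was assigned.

unit clause [-5] forces x5=F; simplify:
  satisfied 4 clause(s); 3 remain; assigned so far: [5]
unit clause [2] forces x2=T; simplify:
  drop -2 from [3, -2] -> [3]
  satisfied 2 clause(s); 1 remain; assigned so far: [2, 5]
unit clause [3] forces x3=T; simplify:
  satisfied 1 clause(s); 0 remain; assigned so far: [2, 3, 5]

Answer: x2=T x3=T x5=F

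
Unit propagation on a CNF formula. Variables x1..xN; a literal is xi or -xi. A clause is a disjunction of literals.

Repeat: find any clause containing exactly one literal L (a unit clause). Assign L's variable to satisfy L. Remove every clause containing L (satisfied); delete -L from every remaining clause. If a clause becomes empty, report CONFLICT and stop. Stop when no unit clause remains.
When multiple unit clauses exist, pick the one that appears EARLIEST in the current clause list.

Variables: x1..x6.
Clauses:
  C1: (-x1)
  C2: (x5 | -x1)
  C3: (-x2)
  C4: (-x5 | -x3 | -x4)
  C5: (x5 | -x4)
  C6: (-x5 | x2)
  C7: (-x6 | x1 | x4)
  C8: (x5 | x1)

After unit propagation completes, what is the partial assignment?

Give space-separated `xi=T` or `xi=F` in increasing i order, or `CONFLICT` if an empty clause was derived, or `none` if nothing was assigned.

Answer: CONFLICT

Derivation:
unit clause [-1] forces x1=F; simplify:
  drop 1 from [-6, 1, 4] -> [-6, 4]
  drop 1 from [5, 1] -> [5]
  satisfied 2 clause(s); 6 remain; assigned so far: [1]
unit clause [-2] forces x2=F; simplify:
  drop 2 from [-5, 2] -> [-5]
  satisfied 1 clause(s); 5 remain; assigned so far: [1, 2]
unit clause [-5] forces x5=F; simplify:
  drop 5 from [5, -4] -> [-4]
  drop 5 from [5] -> [] (empty!)
  satisfied 2 clause(s); 3 remain; assigned so far: [1, 2, 5]
CONFLICT (empty clause)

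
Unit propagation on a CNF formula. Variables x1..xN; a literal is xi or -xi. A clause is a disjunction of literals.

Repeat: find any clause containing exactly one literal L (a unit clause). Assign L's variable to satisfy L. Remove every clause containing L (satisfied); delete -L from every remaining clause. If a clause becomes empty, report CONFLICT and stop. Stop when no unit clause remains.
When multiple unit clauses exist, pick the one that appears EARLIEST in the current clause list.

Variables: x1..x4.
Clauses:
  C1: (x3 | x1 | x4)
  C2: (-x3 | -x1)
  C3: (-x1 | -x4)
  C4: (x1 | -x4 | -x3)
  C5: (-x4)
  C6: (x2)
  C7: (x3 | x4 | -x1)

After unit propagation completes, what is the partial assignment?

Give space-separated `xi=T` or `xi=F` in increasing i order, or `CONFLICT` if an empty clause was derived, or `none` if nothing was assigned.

unit clause [-4] forces x4=F; simplify:
  drop 4 from [3, 1, 4] -> [3, 1]
  drop 4 from [3, 4, -1] -> [3, -1]
  satisfied 3 clause(s); 4 remain; assigned so far: [4]
unit clause [2] forces x2=T; simplify:
  satisfied 1 clause(s); 3 remain; assigned so far: [2, 4]

Answer: x2=T x4=F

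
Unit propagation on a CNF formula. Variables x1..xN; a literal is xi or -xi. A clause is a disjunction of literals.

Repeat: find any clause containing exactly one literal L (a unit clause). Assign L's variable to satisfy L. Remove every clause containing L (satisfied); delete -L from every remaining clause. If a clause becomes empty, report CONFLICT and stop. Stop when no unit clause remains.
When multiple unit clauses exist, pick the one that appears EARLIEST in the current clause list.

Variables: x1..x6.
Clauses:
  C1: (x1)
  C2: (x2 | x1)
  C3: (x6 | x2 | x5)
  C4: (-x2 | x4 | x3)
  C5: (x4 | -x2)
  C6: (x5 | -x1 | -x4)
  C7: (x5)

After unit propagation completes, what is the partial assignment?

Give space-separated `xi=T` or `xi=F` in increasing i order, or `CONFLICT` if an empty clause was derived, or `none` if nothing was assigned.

unit clause [1] forces x1=T; simplify:
  drop -1 from [5, -1, -4] -> [5, -4]
  satisfied 2 clause(s); 5 remain; assigned so far: [1]
unit clause [5] forces x5=T; simplify:
  satisfied 3 clause(s); 2 remain; assigned so far: [1, 5]

Answer: x1=T x5=T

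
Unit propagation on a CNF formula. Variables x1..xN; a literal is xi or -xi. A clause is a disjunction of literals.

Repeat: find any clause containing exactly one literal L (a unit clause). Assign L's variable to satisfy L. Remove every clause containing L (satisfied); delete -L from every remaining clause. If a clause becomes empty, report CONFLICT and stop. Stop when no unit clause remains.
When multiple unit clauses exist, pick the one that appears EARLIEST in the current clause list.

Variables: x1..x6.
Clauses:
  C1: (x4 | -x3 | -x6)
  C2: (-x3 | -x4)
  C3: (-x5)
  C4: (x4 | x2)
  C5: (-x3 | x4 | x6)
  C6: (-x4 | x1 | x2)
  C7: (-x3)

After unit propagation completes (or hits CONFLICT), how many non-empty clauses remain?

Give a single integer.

unit clause [-5] forces x5=F; simplify:
  satisfied 1 clause(s); 6 remain; assigned so far: [5]
unit clause [-3] forces x3=F; simplify:
  satisfied 4 clause(s); 2 remain; assigned so far: [3, 5]

Answer: 2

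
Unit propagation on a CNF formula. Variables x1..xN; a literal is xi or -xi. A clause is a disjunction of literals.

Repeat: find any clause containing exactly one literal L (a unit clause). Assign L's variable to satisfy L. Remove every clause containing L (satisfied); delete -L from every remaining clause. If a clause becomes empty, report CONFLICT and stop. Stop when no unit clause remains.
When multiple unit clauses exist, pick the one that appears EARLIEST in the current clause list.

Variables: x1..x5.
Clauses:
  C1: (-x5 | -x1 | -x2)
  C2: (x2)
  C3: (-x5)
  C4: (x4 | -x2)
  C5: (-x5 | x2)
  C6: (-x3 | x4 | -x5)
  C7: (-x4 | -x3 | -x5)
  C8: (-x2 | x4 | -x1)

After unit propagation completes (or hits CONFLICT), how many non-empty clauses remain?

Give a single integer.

unit clause [2] forces x2=T; simplify:
  drop -2 from [-5, -1, -2] -> [-5, -1]
  drop -2 from [4, -2] -> [4]
  drop -2 from [-2, 4, -1] -> [4, -1]
  satisfied 2 clause(s); 6 remain; assigned so far: [2]
unit clause [-5] forces x5=F; simplify:
  satisfied 4 clause(s); 2 remain; assigned so far: [2, 5]
unit clause [4] forces x4=T; simplify:
  satisfied 2 clause(s); 0 remain; assigned so far: [2, 4, 5]

Answer: 0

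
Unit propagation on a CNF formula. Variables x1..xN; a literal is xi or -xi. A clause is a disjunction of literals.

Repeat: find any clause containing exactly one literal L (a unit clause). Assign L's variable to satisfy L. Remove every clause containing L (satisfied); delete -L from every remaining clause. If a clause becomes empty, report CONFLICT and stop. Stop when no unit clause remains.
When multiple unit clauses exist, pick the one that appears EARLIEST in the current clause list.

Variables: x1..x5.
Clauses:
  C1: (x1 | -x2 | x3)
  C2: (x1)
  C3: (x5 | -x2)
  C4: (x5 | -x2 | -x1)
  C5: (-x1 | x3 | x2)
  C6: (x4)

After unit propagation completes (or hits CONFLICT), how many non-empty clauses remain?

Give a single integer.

Answer: 3

Derivation:
unit clause [1] forces x1=T; simplify:
  drop -1 from [5, -2, -1] -> [5, -2]
  drop -1 from [-1, 3, 2] -> [3, 2]
  satisfied 2 clause(s); 4 remain; assigned so far: [1]
unit clause [4] forces x4=T; simplify:
  satisfied 1 clause(s); 3 remain; assigned so far: [1, 4]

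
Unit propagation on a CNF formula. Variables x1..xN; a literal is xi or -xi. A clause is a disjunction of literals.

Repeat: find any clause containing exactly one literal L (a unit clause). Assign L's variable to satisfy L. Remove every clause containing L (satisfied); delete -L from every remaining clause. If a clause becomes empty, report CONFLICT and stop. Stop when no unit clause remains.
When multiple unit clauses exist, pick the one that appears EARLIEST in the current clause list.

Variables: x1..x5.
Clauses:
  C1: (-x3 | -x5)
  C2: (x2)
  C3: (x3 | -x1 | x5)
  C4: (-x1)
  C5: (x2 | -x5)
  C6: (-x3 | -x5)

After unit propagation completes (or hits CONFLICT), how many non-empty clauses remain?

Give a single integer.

Answer: 2

Derivation:
unit clause [2] forces x2=T; simplify:
  satisfied 2 clause(s); 4 remain; assigned so far: [2]
unit clause [-1] forces x1=F; simplify:
  satisfied 2 clause(s); 2 remain; assigned so far: [1, 2]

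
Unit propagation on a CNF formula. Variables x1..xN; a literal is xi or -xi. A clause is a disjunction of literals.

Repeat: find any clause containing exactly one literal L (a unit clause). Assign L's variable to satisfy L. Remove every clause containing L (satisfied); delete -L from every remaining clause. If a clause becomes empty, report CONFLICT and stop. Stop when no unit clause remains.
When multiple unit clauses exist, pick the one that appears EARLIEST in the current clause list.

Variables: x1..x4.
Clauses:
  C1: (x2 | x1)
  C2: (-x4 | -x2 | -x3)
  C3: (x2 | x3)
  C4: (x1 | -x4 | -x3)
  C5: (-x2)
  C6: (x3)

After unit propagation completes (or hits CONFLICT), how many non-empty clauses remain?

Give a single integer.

unit clause [-2] forces x2=F; simplify:
  drop 2 from [2, 1] -> [1]
  drop 2 from [2, 3] -> [3]
  satisfied 2 clause(s); 4 remain; assigned so far: [2]
unit clause [1] forces x1=T; simplify:
  satisfied 2 clause(s); 2 remain; assigned so far: [1, 2]
unit clause [3] forces x3=T; simplify:
  satisfied 2 clause(s); 0 remain; assigned so far: [1, 2, 3]

Answer: 0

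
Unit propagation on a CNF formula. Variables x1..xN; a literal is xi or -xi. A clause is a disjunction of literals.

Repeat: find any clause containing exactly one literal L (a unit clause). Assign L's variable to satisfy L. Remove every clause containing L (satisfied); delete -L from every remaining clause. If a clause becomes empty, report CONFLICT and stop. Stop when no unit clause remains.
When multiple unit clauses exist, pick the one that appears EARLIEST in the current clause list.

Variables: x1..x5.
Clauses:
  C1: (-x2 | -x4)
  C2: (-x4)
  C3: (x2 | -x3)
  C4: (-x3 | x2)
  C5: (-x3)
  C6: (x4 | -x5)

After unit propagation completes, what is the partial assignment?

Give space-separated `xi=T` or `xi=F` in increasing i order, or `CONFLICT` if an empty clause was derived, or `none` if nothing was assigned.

Answer: x3=F x4=F x5=F

Derivation:
unit clause [-4] forces x4=F; simplify:
  drop 4 from [4, -5] -> [-5]
  satisfied 2 clause(s); 4 remain; assigned so far: [4]
unit clause [-3] forces x3=F; simplify:
  satisfied 3 clause(s); 1 remain; assigned so far: [3, 4]
unit clause [-5] forces x5=F; simplify:
  satisfied 1 clause(s); 0 remain; assigned so far: [3, 4, 5]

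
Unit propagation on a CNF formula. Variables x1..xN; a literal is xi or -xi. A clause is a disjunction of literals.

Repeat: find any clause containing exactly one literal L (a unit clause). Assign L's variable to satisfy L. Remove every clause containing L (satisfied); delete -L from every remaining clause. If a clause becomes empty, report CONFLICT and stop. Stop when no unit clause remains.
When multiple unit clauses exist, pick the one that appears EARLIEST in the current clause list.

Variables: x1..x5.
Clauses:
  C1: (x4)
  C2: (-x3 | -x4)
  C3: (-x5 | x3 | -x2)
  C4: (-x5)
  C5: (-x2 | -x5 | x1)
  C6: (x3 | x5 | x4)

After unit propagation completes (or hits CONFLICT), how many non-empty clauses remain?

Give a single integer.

Answer: 0

Derivation:
unit clause [4] forces x4=T; simplify:
  drop -4 from [-3, -4] -> [-3]
  satisfied 2 clause(s); 4 remain; assigned so far: [4]
unit clause [-3] forces x3=F; simplify:
  drop 3 from [-5, 3, -2] -> [-5, -2]
  satisfied 1 clause(s); 3 remain; assigned so far: [3, 4]
unit clause [-5] forces x5=F; simplify:
  satisfied 3 clause(s); 0 remain; assigned so far: [3, 4, 5]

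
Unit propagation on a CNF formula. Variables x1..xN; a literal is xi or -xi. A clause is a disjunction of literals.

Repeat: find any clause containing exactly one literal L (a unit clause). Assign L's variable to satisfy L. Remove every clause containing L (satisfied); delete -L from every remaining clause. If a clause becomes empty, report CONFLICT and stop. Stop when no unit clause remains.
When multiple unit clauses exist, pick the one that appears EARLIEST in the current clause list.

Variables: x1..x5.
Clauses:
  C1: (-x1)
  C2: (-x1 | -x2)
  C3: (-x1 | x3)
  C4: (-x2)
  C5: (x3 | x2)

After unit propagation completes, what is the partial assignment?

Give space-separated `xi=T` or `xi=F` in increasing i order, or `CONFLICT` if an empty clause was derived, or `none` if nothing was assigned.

Answer: x1=F x2=F x3=T

Derivation:
unit clause [-1] forces x1=F; simplify:
  satisfied 3 clause(s); 2 remain; assigned so far: [1]
unit clause [-2] forces x2=F; simplify:
  drop 2 from [3, 2] -> [3]
  satisfied 1 clause(s); 1 remain; assigned so far: [1, 2]
unit clause [3] forces x3=T; simplify:
  satisfied 1 clause(s); 0 remain; assigned so far: [1, 2, 3]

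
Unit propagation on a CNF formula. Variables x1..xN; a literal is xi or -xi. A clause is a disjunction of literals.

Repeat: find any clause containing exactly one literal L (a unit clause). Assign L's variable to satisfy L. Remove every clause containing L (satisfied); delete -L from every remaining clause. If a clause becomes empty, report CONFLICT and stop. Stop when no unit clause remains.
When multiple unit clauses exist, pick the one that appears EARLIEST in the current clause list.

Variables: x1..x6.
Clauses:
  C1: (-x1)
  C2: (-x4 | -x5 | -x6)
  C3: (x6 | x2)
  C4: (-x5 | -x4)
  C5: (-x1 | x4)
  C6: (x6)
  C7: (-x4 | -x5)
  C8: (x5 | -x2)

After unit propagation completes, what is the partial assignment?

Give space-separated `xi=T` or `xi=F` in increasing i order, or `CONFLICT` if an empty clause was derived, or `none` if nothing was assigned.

unit clause [-1] forces x1=F; simplify:
  satisfied 2 clause(s); 6 remain; assigned so far: [1]
unit clause [6] forces x6=T; simplify:
  drop -6 from [-4, -5, -6] -> [-4, -5]
  satisfied 2 clause(s); 4 remain; assigned so far: [1, 6]

Answer: x1=F x6=T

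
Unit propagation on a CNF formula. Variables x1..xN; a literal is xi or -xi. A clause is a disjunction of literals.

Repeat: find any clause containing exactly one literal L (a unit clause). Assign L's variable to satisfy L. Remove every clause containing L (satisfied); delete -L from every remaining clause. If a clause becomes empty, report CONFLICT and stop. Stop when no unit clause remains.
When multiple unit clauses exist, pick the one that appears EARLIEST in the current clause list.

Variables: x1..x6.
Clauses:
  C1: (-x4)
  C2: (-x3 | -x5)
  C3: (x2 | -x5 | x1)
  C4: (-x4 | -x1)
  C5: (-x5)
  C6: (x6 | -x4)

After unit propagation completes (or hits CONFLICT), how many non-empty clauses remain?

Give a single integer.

unit clause [-4] forces x4=F; simplify:
  satisfied 3 clause(s); 3 remain; assigned so far: [4]
unit clause [-5] forces x5=F; simplify:
  satisfied 3 clause(s); 0 remain; assigned so far: [4, 5]

Answer: 0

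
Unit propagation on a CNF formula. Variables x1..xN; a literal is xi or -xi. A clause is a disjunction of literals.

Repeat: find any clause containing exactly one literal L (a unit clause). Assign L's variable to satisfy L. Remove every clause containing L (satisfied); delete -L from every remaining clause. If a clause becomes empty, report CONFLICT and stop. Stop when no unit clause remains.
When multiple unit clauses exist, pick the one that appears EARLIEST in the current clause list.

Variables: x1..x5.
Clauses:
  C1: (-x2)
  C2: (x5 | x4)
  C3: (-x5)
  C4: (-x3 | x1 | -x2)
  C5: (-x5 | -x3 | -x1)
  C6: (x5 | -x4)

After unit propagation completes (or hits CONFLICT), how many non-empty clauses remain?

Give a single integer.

Answer: 0

Derivation:
unit clause [-2] forces x2=F; simplify:
  satisfied 2 clause(s); 4 remain; assigned so far: [2]
unit clause [-5] forces x5=F; simplify:
  drop 5 from [5, 4] -> [4]
  drop 5 from [5, -4] -> [-4]
  satisfied 2 clause(s); 2 remain; assigned so far: [2, 5]
unit clause [4] forces x4=T; simplify:
  drop -4 from [-4] -> [] (empty!)
  satisfied 1 clause(s); 1 remain; assigned so far: [2, 4, 5]
CONFLICT (empty clause)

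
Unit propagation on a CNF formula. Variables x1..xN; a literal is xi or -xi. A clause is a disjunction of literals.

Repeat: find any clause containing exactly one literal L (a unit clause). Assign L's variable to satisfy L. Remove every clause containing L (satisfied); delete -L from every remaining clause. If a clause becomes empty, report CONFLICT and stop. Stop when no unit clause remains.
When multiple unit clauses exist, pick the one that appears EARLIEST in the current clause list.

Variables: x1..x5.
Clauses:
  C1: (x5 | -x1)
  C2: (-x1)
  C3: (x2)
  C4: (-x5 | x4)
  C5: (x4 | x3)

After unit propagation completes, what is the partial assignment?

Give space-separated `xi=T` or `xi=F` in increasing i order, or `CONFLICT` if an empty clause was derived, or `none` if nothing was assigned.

unit clause [-1] forces x1=F; simplify:
  satisfied 2 clause(s); 3 remain; assigned so far: [1]
unit clause [2] forces x2=T; simplify:
  satisfied 1 clause(s); 2 remain; assigned so far: [1, 2]

Answer: x1=F x2=T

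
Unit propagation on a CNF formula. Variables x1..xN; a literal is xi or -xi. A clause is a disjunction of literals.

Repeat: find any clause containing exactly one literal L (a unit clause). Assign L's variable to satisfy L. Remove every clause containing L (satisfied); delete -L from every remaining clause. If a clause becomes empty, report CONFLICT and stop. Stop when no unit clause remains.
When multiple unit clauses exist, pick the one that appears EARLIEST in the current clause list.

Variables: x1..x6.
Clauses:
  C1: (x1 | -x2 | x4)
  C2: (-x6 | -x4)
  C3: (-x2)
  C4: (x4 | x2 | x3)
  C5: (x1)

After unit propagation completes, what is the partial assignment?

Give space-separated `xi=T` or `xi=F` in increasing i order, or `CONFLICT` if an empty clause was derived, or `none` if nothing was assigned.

unit clause [-2] forces x2=F; simplify:
  drop 2 from [4, 2, 3] -> [4, 3]
  satisfied 2 clause(s); 3 remain; assigned so far: [2]
unit clause [1] forces x1=T; simplify:
  satisfied 1 clause(s); 2 remain; assigned so far: [1, 2]

Answer: x1=T x2=F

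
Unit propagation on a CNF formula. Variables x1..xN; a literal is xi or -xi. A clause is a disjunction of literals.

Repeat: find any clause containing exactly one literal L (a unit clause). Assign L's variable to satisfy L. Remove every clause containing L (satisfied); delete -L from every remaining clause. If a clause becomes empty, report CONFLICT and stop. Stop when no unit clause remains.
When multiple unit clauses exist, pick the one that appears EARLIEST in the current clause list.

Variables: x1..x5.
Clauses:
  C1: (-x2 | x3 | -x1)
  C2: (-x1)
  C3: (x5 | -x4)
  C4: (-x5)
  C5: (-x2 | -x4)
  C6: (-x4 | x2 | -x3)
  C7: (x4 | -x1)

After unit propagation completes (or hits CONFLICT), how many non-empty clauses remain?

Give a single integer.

unit clause [-1] forces x1=F; simplify:
  satisfied 3 clause(s); 4 remain; assigned so far: [1]
unit clause [-5] forces x5=F; simplify:
  drop 5 from [5, -4] -> [-4]
  satisfied 1 clause(s); 3 remain; assigned so far: [1, 5]
unit clause [-4] forces x4=F; simplify:
  satisfied 3 clause(s); 0 remain; assigned so far: [1, 4, 5]

Answer: 0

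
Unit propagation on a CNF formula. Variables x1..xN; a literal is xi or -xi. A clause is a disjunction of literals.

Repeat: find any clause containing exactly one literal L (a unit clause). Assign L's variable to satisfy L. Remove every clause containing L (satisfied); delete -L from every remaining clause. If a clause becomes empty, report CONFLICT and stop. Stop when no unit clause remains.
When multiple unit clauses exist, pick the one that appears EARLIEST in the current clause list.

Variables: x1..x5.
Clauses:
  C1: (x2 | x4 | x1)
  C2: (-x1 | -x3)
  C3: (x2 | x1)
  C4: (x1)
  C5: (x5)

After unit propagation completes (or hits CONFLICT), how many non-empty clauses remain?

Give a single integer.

unit clause [1] forces x1=T; simplify:
  drop -1 from [-1, -3] -> [-3]
  satisfied 3 clause(s); 2 remain; assigned so far: [1]
unit clause [-3] forces x3=F; simplify:
  satisfied 1 clause(s); 1 remain; assigned so far: [1, 3]
unit clause [5] forces x5=T; simplify:
  satisfied 1 clause(s); 0 remain; assigned so far: [1, 3, 5]

Answer: 0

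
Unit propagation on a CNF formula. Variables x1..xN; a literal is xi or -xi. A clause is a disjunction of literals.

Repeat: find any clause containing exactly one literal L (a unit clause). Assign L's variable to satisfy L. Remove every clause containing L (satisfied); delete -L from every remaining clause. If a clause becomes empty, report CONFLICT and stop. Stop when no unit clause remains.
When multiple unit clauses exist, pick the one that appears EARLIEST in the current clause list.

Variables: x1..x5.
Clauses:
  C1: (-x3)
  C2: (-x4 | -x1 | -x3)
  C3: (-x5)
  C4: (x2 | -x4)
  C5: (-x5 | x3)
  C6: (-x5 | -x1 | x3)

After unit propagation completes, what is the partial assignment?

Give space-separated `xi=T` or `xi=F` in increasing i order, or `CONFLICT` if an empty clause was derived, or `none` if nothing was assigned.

unit clause [-3] forces x3=F; simplify:
  drop 3 from [-5, 3] -> [-5]
  drop 3 from [-5, -1, 3] -> [-5, -1]
  satisfied 2 clause(s); 4 remain; assigned so far: [3]
unit clause [-5] forces x5=F; simplify:
  satisfied 3 clause(s); 1 remain; assigned so far: [3, 5]

Answer: x3=F x5=F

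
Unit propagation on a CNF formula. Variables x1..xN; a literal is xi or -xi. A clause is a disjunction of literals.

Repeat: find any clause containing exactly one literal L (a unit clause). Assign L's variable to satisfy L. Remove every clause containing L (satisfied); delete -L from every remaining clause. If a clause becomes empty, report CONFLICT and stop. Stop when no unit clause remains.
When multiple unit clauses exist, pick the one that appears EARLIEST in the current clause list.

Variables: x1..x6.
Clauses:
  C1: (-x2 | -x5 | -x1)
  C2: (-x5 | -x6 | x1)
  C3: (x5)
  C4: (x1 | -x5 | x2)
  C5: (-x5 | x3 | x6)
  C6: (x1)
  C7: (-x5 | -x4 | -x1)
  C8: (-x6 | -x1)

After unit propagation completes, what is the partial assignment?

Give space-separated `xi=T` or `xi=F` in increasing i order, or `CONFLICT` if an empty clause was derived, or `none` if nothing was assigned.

unit clause [5] forces x5=T; simplify:
  drop -5 from [-2, -5, -1] -> [-2, -1]
  drop -5 from [-5, -6, 1] -> [-6, 1]
  drop -5 from [1, -5, 2] -> [1, 2]
  drop -5 from [-5, 3, 6] -> [3, 6]
  drop -5 from [-5, -4, -1] -> [-4, -1]
  satisfied 1 clause(s); 7 remain; assigned so far: [5]
unit clause [1] forces x1=T; simplify:
  drop -1 from [-2, -1] -> [-2]
  drop -1 from [-4, -1] -> [-4]
  drop -1 from [-6, -1] -> [-6]
  satisfied 3 clause(s); 4 remain; assigned so far: [1, 5]
unit clause [-2] forces x2=F; simplify:
  satisfied 1 clause(s); 3 remain; assigned so far: [1, 2, 5]
unit clause [-4] forces x4=F; simplify:
  satisfied 1 clause(s); 2 remain; assigned so far: [1, 2, 4, 5]
unit clause [-6] forces x6=F; simplify:
  drop 6 from [3, 6] -> [3]
  satisfied 1 clause(s); 1 remain; assigned so far: [1, 2, 4, 5, 6]
unit clause [3] forces x3=T; simplify:
  satisfied 1 clause(s); 0 remain; assigned so far: [1, 2, 3, 4, 5, 6]

Answer: x1=T x2=F x3=T x4=F x5=T x6=F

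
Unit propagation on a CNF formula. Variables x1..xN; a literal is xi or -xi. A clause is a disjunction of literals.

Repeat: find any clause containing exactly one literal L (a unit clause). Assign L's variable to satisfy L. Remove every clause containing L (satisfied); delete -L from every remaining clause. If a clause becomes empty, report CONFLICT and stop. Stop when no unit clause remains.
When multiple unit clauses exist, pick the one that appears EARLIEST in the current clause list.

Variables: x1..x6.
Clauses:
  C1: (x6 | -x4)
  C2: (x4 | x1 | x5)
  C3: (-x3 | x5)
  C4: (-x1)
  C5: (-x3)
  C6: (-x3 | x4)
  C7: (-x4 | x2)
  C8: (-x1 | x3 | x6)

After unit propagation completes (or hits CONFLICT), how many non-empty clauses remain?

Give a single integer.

unit clause [-1] forces x1=F; simplify:
  drop 1 from [4, 1, 5] -> [4, 5]
  satisfied 2 clause(s); 6 remain; assigned so far: [1]
unit clause [-3] forces x3=F; simplify:
  satisfied 3 clause(s); 3 remain; assigned so far: [1, 3]

Answer: 3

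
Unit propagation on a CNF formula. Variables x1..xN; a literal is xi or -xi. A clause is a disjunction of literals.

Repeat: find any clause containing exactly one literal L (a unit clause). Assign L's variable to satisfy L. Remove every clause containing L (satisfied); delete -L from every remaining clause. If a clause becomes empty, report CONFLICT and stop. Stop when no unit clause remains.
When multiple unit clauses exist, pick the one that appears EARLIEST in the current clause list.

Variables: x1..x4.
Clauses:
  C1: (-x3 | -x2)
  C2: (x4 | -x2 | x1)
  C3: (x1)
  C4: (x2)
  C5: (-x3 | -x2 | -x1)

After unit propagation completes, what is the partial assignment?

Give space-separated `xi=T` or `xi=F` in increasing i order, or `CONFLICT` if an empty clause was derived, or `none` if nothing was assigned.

Answer: x1=T x2=T x3=F

Derivation:
unit clause [1] forces x1=T; simplify:
  drop -1 from [-3, -2, -1] -> [-3, -2]
  satisfied 2 clause(s); 3 remain; assigned so far: [1]
unit clause [2] forces x2=T; simplify:
  drop -2 from [-3, -2] -> [-3]
  drop -2 from [-3, -2] -> [-3]
  satisfied 1 clause(s); 2 remain; assigned so far: [1, 2]
unit clause [-3] forces x3=F; simplify:
  satisfied 2 clause(s); 0 remain; assigned so far: [1, 2, 3]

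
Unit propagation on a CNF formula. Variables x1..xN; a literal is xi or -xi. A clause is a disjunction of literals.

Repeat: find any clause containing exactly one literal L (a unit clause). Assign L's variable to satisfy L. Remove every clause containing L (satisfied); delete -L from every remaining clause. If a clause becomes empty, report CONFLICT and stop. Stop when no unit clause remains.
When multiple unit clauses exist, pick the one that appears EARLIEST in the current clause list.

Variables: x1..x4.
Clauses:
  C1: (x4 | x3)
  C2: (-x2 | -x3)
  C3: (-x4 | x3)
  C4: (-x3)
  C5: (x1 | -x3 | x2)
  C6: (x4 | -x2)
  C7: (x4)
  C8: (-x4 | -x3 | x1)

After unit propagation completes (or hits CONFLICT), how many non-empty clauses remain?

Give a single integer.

unit clause [-3] forces x3=F; simplify:
  drop 3 from [4, 3] -> [4]
  drop 3 from [-4, 3] -> [-4]
  satisfied 4 clause(s); 4 remain; assigned so far: [3]
unit clause [4] forces x4=T; simplify:
  drop -4 from [-4] -> [] (empty!)
  satisfied 3 clause(s); 1 remain; assigned so far: [3, 4]
CONFLICT (empty clause)

Answer: 0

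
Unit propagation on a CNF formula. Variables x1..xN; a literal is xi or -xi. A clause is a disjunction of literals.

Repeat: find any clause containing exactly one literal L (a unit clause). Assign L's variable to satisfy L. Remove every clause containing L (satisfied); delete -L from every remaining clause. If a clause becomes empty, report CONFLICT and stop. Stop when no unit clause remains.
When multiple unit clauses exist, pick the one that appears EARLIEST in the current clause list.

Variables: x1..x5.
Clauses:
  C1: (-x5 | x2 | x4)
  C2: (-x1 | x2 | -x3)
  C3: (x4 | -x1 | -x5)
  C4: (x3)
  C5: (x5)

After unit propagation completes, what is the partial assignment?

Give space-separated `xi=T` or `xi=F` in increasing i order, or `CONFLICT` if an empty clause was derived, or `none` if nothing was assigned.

unit clause [3] forces x3=T; simplify:
  drop -3 from [-1, 2, -3] -> [-1, 2]
  satisfied 1 clause(s); 4 remain; assigned so far: [3]
unit clause [5] forces x5=T; simplify:
  drop -5 from [-5, 2, 4] -> [2, 4]
  drop -5 from [4, -1, -5] -> [4, -1]
  satisfied 1 clause(s); 3 remain; assigned so far: [3, 5]

Answer: x3=T x5=T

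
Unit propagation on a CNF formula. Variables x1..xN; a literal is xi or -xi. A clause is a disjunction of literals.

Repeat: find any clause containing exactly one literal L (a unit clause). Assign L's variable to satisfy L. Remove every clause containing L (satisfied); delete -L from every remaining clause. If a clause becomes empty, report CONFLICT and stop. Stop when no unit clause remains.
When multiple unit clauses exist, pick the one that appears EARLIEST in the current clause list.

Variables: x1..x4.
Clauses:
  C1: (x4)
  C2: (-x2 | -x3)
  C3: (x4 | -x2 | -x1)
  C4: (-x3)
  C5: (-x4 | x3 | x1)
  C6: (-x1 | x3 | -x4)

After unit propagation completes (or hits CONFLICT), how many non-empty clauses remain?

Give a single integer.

unit clause [4] forces x4=T; simplify:
  drop -4 from [-4, 3, 1] -> [3, 1]
  drop -4 from [-1, 3, -4] -> [-1, 3]
  satisfied 2 clause(s); 4 remain; assigned so far: [4]
unit clause [-3] forces x3=F; simplify:
  drop 3 from [3, 1] -> [1]
  drop 3 from [-1, 3] -> [-1]
  satisfied 2 clause(s); 2 remain; assigned so far: [3, 4]
unit clause [1] forces x1=T; simplify:
  drop -1 from [-1] -> [] (empty!)
  satisfied 1 clause(s); 1 remain; assigned so far: [1, 3, 4]
CONFLICT (empty clause)

Answer: 0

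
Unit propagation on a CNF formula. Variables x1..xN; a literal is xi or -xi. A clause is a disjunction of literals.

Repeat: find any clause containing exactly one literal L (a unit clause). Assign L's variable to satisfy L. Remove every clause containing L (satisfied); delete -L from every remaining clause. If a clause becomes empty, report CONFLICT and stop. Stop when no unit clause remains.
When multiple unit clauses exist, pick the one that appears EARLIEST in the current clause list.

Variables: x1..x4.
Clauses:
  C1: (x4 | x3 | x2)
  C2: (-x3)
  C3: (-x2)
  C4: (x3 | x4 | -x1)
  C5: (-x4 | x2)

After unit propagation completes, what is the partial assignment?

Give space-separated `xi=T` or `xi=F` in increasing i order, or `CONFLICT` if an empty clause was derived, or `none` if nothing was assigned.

Answer: CONFLICT

Derivation:
unit clause [-3] forces x3=F; simplify:
  drop 3 from [4, 3, 2] -> [4, 2]
  drop 3 from [3, 4, -1] -> [4, -1]
  satisfied 1 clause(s); 4 remain; assigned so far: [3]
unit clause [-2] forces x2=F; simplify:
  drop 2 from [4, 2] -> [4]
  drop 2 from [-4, 2] -> [-4]
  satisfied 1 clause(s); 3 remain; assigned so far: [2, 3]
unit clause [4] forces x4=T; simplify:
  drop -4 from [-4] -> [] (empty!)
  satisfied 2 clause(s); 1 remain; assigned so far: [2, 3, 4]
CONFLICT (empty clause)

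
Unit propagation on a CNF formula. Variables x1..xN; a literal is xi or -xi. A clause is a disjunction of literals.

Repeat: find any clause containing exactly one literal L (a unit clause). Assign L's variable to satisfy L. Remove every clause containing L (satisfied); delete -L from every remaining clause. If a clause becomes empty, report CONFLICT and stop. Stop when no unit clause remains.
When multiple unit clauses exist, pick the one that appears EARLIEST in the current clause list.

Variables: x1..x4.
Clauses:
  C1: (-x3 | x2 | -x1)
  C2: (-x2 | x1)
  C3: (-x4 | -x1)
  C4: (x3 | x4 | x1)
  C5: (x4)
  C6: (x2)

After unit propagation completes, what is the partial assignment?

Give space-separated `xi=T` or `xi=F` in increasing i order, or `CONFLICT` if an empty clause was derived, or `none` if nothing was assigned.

unit clause [4] forces x4=T; simplify:
  drop -4 from [-4, -1] -> [-1]
  satisfied 2 clause(s); 4 remain; assigned so far: [4]
unit clause [-1] forces x1=F; simplify:
  drop 1 from [-2, 1] -> [-2]
  satisfied 2 clause(s); 2 remain; assigned so far: [1, 4]
unit clause [-2] forces x2=F; simplify:
  drop 2 from [2] -> [] (empty!)
  satisfied 1 clause(s); 1 remain; assigned so far: [1, 2, 4]
CONFLICT (empty clause)

Answer: CONFLICT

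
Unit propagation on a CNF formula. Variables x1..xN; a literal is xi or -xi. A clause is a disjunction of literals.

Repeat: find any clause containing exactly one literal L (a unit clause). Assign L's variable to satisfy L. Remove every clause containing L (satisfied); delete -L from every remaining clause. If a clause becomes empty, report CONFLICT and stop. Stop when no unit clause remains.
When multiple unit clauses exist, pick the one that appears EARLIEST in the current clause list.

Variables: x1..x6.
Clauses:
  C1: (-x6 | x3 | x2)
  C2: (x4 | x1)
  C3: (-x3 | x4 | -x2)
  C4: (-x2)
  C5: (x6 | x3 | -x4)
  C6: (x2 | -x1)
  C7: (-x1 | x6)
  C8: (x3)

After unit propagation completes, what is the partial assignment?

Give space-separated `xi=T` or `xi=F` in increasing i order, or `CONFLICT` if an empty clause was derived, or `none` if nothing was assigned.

unit clause [-2] forces x2=F; simplify:
  drop 2 from [-6, 3, 2] -> [-6, 3]
  drop 2 from [2, -1] -> [-1]
  satisfied 2 clause(s); 6 remain; assigned so far: [2]
unit clause [-1] forces x1=F; simplify:
  drop 1 from [4, 1] -> [4]
  satisfied 2 clause(s); 4 remain; assigned so far: [1, 2]
unit clause [4] forces x4=T; simplify:
  drop -4 from [6, 3, -4] -> [6, 3]
  satisfied 1 clause(s); 3 remain; assigned so far: [1, 2, 4]
unit clause [3] forces x3=T; simplify:
  satisfied 3 clause(s); 0 remain; assigned so far: [1, 2, 3, 4]

Answer: x1=F x2=F x3=T x4=T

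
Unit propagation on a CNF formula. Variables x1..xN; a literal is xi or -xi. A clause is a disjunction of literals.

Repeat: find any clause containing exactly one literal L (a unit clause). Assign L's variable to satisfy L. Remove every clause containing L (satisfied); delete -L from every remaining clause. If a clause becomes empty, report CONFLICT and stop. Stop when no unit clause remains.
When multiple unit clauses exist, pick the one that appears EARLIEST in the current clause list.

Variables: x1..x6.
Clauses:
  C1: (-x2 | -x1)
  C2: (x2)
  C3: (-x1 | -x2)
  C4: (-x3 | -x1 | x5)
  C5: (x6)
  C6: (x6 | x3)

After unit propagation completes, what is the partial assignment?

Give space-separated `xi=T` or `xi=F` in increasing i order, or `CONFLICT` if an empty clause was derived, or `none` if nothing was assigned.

unit clause [2] forces x2=T; simplify:
  drop -2 from [-2, -1] -> [-1]
  drop -2 from [-1, -2] -> [-1]
  satisfied 1 clause(s); 5 remain; assigned so far: [2]
unit clause [-1] forces x1=F; simplify:
  satisfied 3 clause(s); 2 remain; assigned so far: [1, 2]
unit clause [6] forces x6=T; simplify:
  satisfied 2 clause(s); 0 remain; assigned so far: [1, 2, 6]

Answer: x1=F x2=T x6=T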